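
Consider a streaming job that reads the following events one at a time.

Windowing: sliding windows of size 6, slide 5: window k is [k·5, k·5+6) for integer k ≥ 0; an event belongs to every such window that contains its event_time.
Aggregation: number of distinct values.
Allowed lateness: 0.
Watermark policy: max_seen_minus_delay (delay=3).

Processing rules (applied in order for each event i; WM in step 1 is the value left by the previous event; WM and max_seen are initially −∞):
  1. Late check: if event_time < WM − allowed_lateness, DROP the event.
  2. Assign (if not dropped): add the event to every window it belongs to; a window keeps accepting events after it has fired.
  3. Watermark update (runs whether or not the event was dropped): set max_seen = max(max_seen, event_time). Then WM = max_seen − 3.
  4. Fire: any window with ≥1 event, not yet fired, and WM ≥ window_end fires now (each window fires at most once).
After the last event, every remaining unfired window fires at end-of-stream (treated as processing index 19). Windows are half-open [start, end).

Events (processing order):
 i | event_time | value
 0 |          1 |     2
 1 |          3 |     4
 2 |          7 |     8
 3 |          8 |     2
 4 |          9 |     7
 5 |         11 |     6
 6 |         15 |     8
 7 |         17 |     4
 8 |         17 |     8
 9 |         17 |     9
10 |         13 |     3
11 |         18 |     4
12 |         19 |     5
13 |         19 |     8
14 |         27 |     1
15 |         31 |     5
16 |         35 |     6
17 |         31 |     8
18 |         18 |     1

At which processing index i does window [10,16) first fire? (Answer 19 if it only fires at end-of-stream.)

12

i=0 t=1 v=2: → [0,6); WM=-2
i=1 t=3 v=4: → [0,6); WM=0
i=2 t=7 v=8: → [5,11); WM=4
i=3 t=8 v=2: → [5,11); WM=5
i=4 t=9 v=7: → [5,11); WM=6; [0,6) fires=2
i=5 t=11 v=6: → [10,16); WM=8
i=6 t=15 v=8: → [15,21),[10,16); WM=12; [5,11) fires=3
i=7 t=17 v=4: → [15,21); WM=14
i=8 t=17 v=8: → [15,21); WM=14
i=9 t=17 v=9: → [15,21); WM=14
i=10 t=13 v=3: DROP (t<14-0); WM=14
i=11 t=18 v=4: → [15,21); WM=15
i=12 t=19 v=5: → [15,21); WM=16; [10,16) fires=2
i=13 t=19 v=8: → [15,21); WM=16
i=14 t=27 v=1: → [25,31); WM=24; [15,21) fires=4
i=15 t=31 v=5: → [30,36); WM=28
i=16 t=35 v=6: → [35,41),[30,36); WM=32; [25,31) fires=1
i=17 t=31 v=8: DROP (t<32-0); WM=32
i=18 t=18 v=1: DROP (t<32-0); WM=32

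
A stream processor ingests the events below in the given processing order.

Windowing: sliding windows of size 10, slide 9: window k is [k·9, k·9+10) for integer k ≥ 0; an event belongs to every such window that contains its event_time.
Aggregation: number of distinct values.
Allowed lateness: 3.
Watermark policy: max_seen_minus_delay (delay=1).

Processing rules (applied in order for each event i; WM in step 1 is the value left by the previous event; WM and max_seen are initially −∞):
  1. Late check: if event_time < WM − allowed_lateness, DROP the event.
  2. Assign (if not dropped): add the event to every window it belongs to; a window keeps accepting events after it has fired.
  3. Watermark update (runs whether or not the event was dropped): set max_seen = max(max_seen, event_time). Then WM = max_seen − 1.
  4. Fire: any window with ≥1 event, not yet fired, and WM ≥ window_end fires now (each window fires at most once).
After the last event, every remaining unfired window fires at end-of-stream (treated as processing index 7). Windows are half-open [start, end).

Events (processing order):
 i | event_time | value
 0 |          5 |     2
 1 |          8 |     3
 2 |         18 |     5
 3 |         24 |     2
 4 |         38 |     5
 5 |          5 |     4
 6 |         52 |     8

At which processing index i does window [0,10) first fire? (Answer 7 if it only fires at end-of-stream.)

2

i=0 t=5 v=2: → [0,10); WM=4
i=1 t=8 v=3: → [0,10); WM=7
i=2 t=18 v=5: → [18,28),[9,19); WM=17; [0,10) fires=2
i=3 t=24 v=2: → [18,28); WM=23; [9,19) fires=1
i=4 t=38 v=5: → [36,46); WM=37; [18,28) fires=2
i=5 t=5 v=4: DROP (t<37-3); WM=37
i=6 t=52 v=8: → [45,55); WM=51; [36,46) fires=1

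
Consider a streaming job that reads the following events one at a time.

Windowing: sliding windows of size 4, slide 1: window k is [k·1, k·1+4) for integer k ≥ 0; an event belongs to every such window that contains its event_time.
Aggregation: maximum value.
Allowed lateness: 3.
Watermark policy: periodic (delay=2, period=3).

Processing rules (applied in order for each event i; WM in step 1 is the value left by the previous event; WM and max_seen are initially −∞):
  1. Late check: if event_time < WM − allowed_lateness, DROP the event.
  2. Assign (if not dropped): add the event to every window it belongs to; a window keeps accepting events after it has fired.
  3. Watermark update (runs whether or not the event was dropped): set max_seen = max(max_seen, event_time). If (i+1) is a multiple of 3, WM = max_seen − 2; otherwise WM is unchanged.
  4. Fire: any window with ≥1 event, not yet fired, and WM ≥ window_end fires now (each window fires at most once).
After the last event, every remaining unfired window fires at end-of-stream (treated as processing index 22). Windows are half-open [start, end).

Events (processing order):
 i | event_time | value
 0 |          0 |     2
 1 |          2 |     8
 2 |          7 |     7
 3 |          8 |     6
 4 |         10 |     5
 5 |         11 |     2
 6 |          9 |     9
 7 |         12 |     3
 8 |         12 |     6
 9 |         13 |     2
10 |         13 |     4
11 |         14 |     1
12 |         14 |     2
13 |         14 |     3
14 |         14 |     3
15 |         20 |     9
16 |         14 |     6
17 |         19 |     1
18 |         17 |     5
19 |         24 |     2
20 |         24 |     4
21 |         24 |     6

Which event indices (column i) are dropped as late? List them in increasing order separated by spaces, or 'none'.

i=0 t=0 v=2: → [0,4); WM=−∞
i=1 t=2 v=8: → [2,6),[1,5),[0,4); WM=−∞
i=2 t=7 v=7: → [7,11),[6,10),[5,9),[4,8); WM=5; [0,4) fires=8 [1,5) fires=8
i=3 t=8 v=6: → [8,12),[7,11),[6,10),[5,9); WM=5
i=4 t=10 v=5: → [10,14),[9,13),[8,12),[7,11); WM=5
i=5 t=11 v=2: → [11,15),[10,14),[9,13),[8,12); WM=9; [2,6) fires=8 [4,8) fires=7 [5,9) fires=7
i=6 t=9 v=9: → [9,13),[8,12),[7,11),[6,10); WM=9
i=7 t=12 v=3: → [12,16),[11,15),[10,14),[9,13); WM=9
i=8 t=12 v=6: → [12,16),[11,15),[10,14),[9,13); WM=10; [6,10) fires=9
i=9 t=13 v=2: → [13,17),[12,16),[11,15),[10,14); WM=10
i=10 t=13 v=4: → [13,17),[12,16),[11,15),[10,14); WM=10
i=11 t=14 v=1: → [14,18),[13,17),[12,16),[11,15); WM=12; [7,11) fires=9 [8,12) fires=9
i=12 t=14 v=2: → [14,18),[13,17),[12,16),[11,15); WM=12
i=13 t=14 v=3: → [14,18),[13,17),[12,16),[11,15); WM=12
i=14 t=14 v=3: → [14,18),[13,17),[12,16),[11,15); WM=12
i=15 t=20 v=9: → [20,24),[19,23),[18,22),[17,21); WM=12
i=16 t=14 v=6: → [14,18),[13,17),[12,16),[11,15); WM=12
i=17 t=19 v=1: → [19,23),[18,22),[17,21),[16,20); WM=18; [9,13) fires=9 [10,14) fires=6 [11,15) fires=6 [12,16) fires=6 [13,17) fires=6 [14,18) fires=6
i=18 t=17 v=5: → [17,21),[16,20),[15,19),[14,18); WM=18
i=19 t=24 v=2: → [24,28),[23,27),[22,26),[21,25); WM=18
i=20 t=24 v=4: → [24,28),[23,27),[22,26),[21,25); WM=22; [15,19) fires=5 [16,20) fires=5 [17,21) fires=9 [18,22) fires=9
i=21 t=24 v=6: → [24,28),[23,27),[22,26),[21,25); WM=22

none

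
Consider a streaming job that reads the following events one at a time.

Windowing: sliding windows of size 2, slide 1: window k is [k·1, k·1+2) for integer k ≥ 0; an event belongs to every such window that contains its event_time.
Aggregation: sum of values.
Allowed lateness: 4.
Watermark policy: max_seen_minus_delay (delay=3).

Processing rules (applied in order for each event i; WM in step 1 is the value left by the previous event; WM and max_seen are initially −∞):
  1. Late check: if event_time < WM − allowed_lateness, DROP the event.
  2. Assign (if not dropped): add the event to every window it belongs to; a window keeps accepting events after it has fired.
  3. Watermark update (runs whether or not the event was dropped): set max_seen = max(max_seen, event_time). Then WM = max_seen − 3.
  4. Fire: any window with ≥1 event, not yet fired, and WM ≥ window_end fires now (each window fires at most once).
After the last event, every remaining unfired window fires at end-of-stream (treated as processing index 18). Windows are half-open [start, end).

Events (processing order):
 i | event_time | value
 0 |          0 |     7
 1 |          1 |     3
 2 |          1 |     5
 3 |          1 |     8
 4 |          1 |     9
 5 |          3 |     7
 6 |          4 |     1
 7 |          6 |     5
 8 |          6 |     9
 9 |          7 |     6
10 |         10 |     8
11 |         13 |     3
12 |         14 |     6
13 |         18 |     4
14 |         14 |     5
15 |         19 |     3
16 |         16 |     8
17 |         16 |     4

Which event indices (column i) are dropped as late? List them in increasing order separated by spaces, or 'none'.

none

i=0 t=0 v=7: → [0,2); WM=-3
i=1 t=1 v=3: → [1,3),[0,2); WM=-2
i=2 t=1 v=5: → [1,3),[0,2); WM=-2
i=3 t=1 v=8: → [1,3),[0,2); WM=-2
i=4 t=1 v=9: → [1,3),[0,2); WM=-2
i=5 t=3 v=7: → [3,5),[2,4); WM=0
i=6 t=4 v=1: → [4,6),[3,5); WM=1
i=7 t=6 v=5: → [6,8),[5,7); WM=3; [0,2) fires=32 [1,3) fires=25
i=8 t=6 v=9: → [6,8),[5,7); WM=3
i=9 t=7 v=6: → [7,9),[6,8); WM=4; [2,4) fires=7
i=10 t=10 v=8: → [10,12),[9,11); WM=7; [3,5) fires=8 [4,6) fires=1 [5,7) fires=14
i=11 t=13 v=3: → [13,15),[12,14); WM=10; [6,8) fires=20 [7,9) fires=6
i=12 t=14 v=6: → [14,16),[13,15); WM=11; [9,11) fires=8
i=13 t=18 v=4: → [18,20),[17,19); WM=15; [10,12) fires=8 [12,14) fires=3 [13,15) fires=9
i=14 t=14 v=5: → [14,16),[13,15); WM=15
i=15 t=19 v=3: → [19,21),[18,20); WM=16; [14,16) fires=11
i=16 t=16 v=8: → [16,18),[15,17); WM=16
i=17 t=16 v=4: → [16,18),[15,17); WM=16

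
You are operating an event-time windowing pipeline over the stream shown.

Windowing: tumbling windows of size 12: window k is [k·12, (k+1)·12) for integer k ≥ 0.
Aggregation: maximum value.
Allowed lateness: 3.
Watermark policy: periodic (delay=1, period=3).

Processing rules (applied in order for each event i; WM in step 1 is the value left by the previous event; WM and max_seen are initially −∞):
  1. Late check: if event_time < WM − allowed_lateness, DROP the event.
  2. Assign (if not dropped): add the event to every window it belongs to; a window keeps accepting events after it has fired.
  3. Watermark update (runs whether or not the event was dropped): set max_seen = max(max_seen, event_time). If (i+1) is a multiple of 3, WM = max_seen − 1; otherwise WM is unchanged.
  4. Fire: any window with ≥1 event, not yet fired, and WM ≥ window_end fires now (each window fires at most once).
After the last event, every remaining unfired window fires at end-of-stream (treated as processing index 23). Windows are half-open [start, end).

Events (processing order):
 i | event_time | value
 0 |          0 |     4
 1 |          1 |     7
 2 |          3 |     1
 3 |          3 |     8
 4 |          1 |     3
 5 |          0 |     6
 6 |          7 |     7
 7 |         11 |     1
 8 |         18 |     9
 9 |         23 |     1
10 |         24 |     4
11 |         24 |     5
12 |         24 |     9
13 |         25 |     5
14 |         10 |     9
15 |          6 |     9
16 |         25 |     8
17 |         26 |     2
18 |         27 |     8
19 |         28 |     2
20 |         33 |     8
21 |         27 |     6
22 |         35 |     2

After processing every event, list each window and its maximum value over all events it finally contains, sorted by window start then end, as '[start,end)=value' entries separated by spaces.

i=0 t=0 v=4: → [0,12); WM=−∞
i=1 t=1 v=7: → [0,12); WM=−∞
i=2 t=3 v=1: → [0,12); WM=2
i=3 t=3 v=8: → [0,12); WM=2
i=4 t=1 v=3: → [0,12); WM=2
i=5 t=0 v=6: → [0,12); WM=2
i=6 t=7 v=7: → [0,12); WM=2
i=7 t=11 v=1: → [0,12); WM=2
i=8 t=18 v=9: → [12,24); WM=17; [0,12) fires=8
i=9 t=23 v=1: → [12,24); WM=17
i=10 t=24 v=4: → [24,36); WM=17
i=11 t=24 v=5: → [24,36); WM=23
i=12 t=24 v=9: → [24,36); WM=23
i=13 t=25 v=5: → [24,36); WM=23
i=14 t=10 v=9: DROP (t<23-3); WM=24; [12,24) fires=9
i=15 t=6 v=9: DROP (t<24-3); WM=24
i=16 t=25 v=8: → [24,36); WM=24
i=17 t=26 v=2: → [24,36); WM=25
i=18 t=27 v=8: → [24,36); WM=25
i=19 t=28 v=2: → [24,36); WM=25
i=20 t=33 v=8: → [24,36); WM=32
i=21 t=27 v=6: DROP (t<32-3); WM=32
i=22 t=35 v=2: → [24,36); WM=32

[0,12)=8 [12,24)=9 [24,36)=9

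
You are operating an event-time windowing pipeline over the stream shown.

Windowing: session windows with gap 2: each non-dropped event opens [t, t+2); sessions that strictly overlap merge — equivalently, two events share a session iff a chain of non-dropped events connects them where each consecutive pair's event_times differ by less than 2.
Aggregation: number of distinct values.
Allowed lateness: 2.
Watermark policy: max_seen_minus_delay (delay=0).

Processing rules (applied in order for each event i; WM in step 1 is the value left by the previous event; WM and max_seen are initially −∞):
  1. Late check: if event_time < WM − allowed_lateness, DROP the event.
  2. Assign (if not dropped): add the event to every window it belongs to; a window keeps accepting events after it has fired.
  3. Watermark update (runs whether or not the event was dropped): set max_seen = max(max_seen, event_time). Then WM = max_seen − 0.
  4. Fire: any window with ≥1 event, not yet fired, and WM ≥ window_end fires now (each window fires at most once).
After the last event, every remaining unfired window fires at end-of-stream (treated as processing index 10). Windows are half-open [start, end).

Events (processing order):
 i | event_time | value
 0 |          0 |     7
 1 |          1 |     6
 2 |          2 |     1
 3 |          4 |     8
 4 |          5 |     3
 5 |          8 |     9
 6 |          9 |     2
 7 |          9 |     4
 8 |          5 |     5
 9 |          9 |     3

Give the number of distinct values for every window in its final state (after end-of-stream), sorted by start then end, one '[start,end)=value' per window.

[0,4)=3 [4,7)=2 [8,11)=4

i=0 t=0 v=7: → [0,2); WM=0
i=1 t=1 v=6: → [0,3); WM=1
i=2 t=2 v=1: → [0,4); WM=2
i=3 t=4 v=8: → [4,6); WM=4
i=4 t=5 v=3: → [4,7); WM=5
i=5 t=8 v=9: → [8,10); WM=8
i=6 t=9 v=2: → [8,11); WM=9
i=7 t=9 v=4: → [8,11); WM=9
i=8 t=5 v=5: DROP (t<9-2); WM=9
i=9 t=9 v=3: → [8,11); WM=9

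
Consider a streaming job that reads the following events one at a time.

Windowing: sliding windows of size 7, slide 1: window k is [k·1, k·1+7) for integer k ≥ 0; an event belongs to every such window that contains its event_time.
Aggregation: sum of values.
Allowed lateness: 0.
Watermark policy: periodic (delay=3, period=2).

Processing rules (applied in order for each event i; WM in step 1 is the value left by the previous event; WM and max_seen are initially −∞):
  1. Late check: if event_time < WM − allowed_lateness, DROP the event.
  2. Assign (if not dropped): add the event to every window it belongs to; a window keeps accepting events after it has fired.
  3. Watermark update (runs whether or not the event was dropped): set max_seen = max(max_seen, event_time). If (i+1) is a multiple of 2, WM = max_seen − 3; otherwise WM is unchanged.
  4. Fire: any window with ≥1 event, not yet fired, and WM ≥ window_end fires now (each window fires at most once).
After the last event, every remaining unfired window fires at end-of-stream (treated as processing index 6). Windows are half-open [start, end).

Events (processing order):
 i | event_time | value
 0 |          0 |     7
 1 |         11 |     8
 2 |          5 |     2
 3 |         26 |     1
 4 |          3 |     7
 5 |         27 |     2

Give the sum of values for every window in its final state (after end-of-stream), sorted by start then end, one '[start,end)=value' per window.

[0,7)=7 [5,12)=8 [6,13)=8 [7,14)=8 [8,15)=8 [9,16)=8 [10,17)=8 [11,18)=8 [20,27)=1 [21,28)=3 [22,29)=3 [23,30)=3 [24,31)=3 [25,32)=3 [26,33)=3 [27,34)=2

i=0 t=0 v=7: → [0,7); WM=−∞
i=1 t=11 v=8: → [11,18),[10,17),[9,16),[8,15),[7,14),[6,13),[5,12); WM=8; [0,7) fires=7
i=2 t=5 v=2: DROP (t<8-0); WM=8
i=3 t=26 v=1: → [26,33),[25,32),[24,31),[23,30),[22,29),[21,28),[20,27); WM=23; [5,12) fires=8 [6,13) fires=8 [7,14) fires=8 [8,15) fires=8 [9,16) fires=8 [10,17) fires=8 [11,18) fires=8
i=4 t=3 v=7: DROP (t<23-0); WM=23
i=5 t=27 v=2: → [27,34),[26,33),[25,32),[24,31),[23,30),[22,29),[21,28); WM=24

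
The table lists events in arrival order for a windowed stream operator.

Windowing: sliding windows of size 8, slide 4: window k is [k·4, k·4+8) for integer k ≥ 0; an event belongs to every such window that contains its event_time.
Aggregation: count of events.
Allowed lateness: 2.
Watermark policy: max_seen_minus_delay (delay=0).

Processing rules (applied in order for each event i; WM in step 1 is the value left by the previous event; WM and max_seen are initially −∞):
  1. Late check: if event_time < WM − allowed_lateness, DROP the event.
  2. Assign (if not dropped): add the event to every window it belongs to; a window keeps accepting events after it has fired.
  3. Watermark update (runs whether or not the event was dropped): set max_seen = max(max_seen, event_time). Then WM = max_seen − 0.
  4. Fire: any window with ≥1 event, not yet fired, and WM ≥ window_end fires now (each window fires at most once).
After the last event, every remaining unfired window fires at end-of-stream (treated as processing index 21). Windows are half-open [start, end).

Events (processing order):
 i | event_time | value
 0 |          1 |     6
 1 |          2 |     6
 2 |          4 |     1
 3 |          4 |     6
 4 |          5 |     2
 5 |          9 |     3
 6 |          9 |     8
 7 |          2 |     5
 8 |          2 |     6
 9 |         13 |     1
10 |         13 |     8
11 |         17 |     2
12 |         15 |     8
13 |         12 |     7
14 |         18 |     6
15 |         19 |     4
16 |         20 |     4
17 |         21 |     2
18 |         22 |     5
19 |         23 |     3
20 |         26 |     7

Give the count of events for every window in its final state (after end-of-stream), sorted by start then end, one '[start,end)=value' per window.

[0,8)=5 [4,12)=5 [8,16)=5 [12,20)=6 [16,24)=7 [20,28)=5 [24,32)=1

i=0 t=1 v=6: → [0,8); WM=1
i=1 t=2 v=6: → [0,8); WM=2
i=2 t=4 v=1: → [4,12),[0,8); WM=4
i=3 t=4 v=6: → [4,12),[0,8); WM=4
i=4 t=5 v=2: → [4,12),[0,8); WM=5
i=5 t=9 v=3: → [8,16),[4,12); WM=9; [0,8) fires=5
i=6 t=9 v=8: → [8,16),[4,12); WM=9
i=7 t=2 v=5: DROP (t<9-2); WM=9
i=8 t=2 v=6: DROP (t<9-2); WM=9
i=9 t=13 v=1: → [12,20),[8,16); WM=13; [4,12) fires=5
i=10 t=13 v=8: → [12,20),[8,16); WM=13
i=11 t=17 v=2: → [16,24),[12,20); WM=17; [8,16) fires=4
i=12 t=15 v=8: → [12,20),[8,16); WM=17
i=13 t=12 v=7: DROP (t<17-2); WM=17
i=14 t=18 v=6: → [16,24),[12,20); WM=18
i=15 t=19 v=4: → [16,24),[12,20); WM=19
i=16 t=20 v=4: → [20,28),[16,24); WM=20; [12,20) fires=6
i=17 t=21 v=2: → [20,28),[16,24); WM=21
i=18 t=22 v=5: → [20,28),[16,24); WM=22
i=19 t=23 v=3: → [20,28),[16,24); WM=23
i=20 t=26 v=7: → [24,32),[20,28); WM=26; [16,24) fires=7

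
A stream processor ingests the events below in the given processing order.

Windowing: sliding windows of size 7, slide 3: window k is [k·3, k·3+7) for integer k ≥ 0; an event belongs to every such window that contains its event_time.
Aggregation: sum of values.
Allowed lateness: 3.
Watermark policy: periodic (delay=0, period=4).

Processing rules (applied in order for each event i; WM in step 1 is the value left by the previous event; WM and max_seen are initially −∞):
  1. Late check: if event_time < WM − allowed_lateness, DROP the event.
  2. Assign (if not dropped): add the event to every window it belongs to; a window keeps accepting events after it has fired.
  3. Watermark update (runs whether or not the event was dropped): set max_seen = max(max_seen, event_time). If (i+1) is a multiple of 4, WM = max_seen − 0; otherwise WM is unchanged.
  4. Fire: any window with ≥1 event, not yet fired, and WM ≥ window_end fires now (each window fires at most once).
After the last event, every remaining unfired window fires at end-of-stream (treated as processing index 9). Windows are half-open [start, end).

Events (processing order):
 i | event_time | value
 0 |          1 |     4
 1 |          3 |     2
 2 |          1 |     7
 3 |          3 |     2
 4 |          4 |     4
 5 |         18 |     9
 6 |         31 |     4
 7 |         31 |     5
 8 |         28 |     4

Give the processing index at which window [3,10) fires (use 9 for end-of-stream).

7

i=0 t=1 v=4: → [0,7); WM=−∞
i=1 t=3 v=2: → [3,10),[0,7); WM=−∞
i=2 t=1 v=7: → [0,7); WM=−∞
i=3 t=3 v=2: → [3,10),[0,7); WM=3
i=4 t=4 v=4: → [3,10),[0,7); WM=3
i=5 t=18 v=9: → [18,25),[15,22),[12,19); WM=3
i=6 t=31 v=4: → [30,37),[27,34); WM=3
i=7 t=31 v=5: → [30,37),[27,34); WM=31; [0,7) fires=19 [3,10) fires=8 [12,19) fires=9 [15,22) fires=9 [18,25) fires=9
i=8 t=28 v=4: → [27,34),[24,31); WM=31; [24,31) fires=4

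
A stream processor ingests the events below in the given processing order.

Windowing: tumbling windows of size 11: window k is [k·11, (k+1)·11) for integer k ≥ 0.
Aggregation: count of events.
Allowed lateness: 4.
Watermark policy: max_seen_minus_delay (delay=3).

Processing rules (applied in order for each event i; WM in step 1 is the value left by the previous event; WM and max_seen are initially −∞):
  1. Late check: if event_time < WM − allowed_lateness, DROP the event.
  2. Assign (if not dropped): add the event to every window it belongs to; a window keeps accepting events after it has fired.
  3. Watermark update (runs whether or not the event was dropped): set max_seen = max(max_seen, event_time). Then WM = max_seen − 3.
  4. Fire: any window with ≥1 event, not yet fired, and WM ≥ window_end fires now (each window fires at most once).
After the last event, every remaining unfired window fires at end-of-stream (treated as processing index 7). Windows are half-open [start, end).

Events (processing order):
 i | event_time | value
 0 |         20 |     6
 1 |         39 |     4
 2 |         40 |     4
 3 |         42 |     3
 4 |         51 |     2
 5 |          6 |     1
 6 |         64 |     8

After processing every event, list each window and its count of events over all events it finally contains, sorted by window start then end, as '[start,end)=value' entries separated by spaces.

[11,22)=1 [33,44)=3 [44,55)=1 [55,66)=1

i=0 t=20 v=6: → [11,22); WM=17
i=1 t=39 v=4: → [33,44); WM=36; [11,22) fires=1
i=2 t=40 v=4: → [33,44); WM=37
i=3 t=42 v=3: → [33,44); WM=39
i=4 t=51 v=2: → [44,55); WM=48; [33,44) fires=3
i=5 t=6 v=1: DROP (t<48-4); WM=48
i=6 t=64 v=8: → [55,66); WM=61; [44,55) fires=1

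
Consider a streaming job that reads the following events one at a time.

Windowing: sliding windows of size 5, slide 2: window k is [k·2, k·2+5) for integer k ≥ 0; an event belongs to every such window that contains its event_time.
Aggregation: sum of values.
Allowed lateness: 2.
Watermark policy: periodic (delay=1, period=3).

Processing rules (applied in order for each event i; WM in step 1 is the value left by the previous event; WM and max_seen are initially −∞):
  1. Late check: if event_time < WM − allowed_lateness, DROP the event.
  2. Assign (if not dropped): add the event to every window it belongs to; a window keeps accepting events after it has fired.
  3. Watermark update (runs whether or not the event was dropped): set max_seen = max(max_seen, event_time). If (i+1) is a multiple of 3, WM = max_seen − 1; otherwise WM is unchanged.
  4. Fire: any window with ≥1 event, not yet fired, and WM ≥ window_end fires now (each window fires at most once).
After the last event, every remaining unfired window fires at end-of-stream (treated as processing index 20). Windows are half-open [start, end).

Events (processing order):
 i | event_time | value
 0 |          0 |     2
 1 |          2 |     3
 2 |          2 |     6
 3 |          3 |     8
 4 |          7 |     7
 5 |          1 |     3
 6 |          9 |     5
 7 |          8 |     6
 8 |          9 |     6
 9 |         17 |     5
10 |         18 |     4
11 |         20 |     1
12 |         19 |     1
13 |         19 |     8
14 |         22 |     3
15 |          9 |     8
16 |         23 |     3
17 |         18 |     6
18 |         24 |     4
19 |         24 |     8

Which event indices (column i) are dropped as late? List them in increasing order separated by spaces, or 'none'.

i=0 t=0 v=2: → [0,5); WM=−∞
i=1 t=2 v=3: → [2,7),[0,5); WM=−∞
i=2 t=2 v=6: → [2,7),[0,5); WM=1
i=3 t=3 v=8: → [2,7),[0,5); WM=1
i=4 t=7 v=7: → [6,11),[4,9); WM=1
i=5 t=1 v=3: → [0,5); WM=6; [0,5) fires=22
i=6 t=9 v=5: → [8,13),[6,11); WM=6
i=7 t=8 v=6: → [8,13),[6,11),[4,9); WM=6
i=8 t=9 v=6: → [8,13),[6,11); WM=8; [2,7) fires=17
i=9 t=17 v=5: → [16,21),[14,19); WM=8
i=10 t=18 v=4: → [18,23),[16,21),[14,19); WM=8
i=11 t=20 v=1: → [20,25),[18,23),[16,21); WM=19; [4,9) fires=13 [6,11) fires=24 [8,13) fires=17 [14,19) fires=9
i=12 t=19 v=1: → [18,23),[16,21); WM=19
i=13 t=19 v=8: → [18,23),[16,21); WM=19
i=14 t=22 v=3: → [22,27),[20,25),[18,23); WM=21; [16,21) fires=19
i=15 t=9 v=8: DROP (t<21-2); WM=21
i=16 t=23 v=3: → [22,27),[20,25); WM=21
i=17 t=18 v=6: DROP (t<21-2); WM=22
i=18 t=24 v=4: → [24,29),[22,27),[20,25); WM=22
i=19 t=24 v=8: → [24,29),[22,27),[20,25); WM=22

15 17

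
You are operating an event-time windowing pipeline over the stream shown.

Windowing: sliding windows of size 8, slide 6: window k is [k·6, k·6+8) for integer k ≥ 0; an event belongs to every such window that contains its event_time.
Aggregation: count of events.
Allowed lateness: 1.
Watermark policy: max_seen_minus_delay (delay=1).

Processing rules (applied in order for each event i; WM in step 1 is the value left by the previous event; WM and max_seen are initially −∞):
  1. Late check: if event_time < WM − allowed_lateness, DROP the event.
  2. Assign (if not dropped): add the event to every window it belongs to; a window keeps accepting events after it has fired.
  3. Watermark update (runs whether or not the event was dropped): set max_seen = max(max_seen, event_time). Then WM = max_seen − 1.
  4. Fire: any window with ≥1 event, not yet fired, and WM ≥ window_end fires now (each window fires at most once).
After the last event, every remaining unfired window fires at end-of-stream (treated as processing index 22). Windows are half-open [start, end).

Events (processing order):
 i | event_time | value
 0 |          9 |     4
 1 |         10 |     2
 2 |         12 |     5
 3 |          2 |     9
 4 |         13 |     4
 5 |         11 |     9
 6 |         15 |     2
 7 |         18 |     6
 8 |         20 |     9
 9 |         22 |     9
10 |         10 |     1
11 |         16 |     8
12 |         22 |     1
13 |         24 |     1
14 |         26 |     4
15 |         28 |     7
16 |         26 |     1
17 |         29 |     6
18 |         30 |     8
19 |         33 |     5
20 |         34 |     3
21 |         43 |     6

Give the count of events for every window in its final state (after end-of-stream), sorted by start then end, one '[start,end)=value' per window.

i=0 t=9 v=4: → [6,14); WM=8
i=1 t=10 v=2: → [6,14); WM=9
i=2 t=12 v=5: → [12,20),[6,14); WM=11
i=3 t=2 v=9: DROP (t<11-1); WM=11
i=4 t=13 v=4: → [12,20),[6,14); WM=12
i=5 t=11 v=9: → [6,14); WM=12
i=6 t=15 v=2: → [12,20); WM=14; [6,14) fires=5
i=7 t=18 v=6: → [18,26),[12,20); WM=17
i=8 t=20 v=9: → [18,26); WM=19
i=9 t=22 v=9: → [18,26); WM=21; [12,20) fires=4
i=10 t=10 v=1: DROP (t<21-1); WM=21
i=11 t=16 v=8: DROP (t<21-1); WM=21
i=12 t=22 v=1: → [18,26); WM=21
i=13 t=24 v=1: → [24,32),[18,26); WM=23
i=14 t=26 v=4: → [24,32); WM=25
i=15 t=28 v=7: → [24,32); WM=27; [18,26) fires=5
i=16 t=26 v=1: → [24,32); WM=27
i=17 t=29 v=6: → [24,32); WM=28
i=18 t=30 v=8: → [30,38),[24,32); WM=29
i=19 t=33 v=5: → [30,38); WM=32; [24,32) fires=6
i=20 t=34 v=3: → [30,38); WM=33
i=21 t=43 v=6: → [42,50),[36,44); WM=42; [30,38) fires=3

[6,14)=5 [12,20)=4 [18,26)=5 [24,32)=6 [30,38)=3 [36,44)=1 [42,50)=1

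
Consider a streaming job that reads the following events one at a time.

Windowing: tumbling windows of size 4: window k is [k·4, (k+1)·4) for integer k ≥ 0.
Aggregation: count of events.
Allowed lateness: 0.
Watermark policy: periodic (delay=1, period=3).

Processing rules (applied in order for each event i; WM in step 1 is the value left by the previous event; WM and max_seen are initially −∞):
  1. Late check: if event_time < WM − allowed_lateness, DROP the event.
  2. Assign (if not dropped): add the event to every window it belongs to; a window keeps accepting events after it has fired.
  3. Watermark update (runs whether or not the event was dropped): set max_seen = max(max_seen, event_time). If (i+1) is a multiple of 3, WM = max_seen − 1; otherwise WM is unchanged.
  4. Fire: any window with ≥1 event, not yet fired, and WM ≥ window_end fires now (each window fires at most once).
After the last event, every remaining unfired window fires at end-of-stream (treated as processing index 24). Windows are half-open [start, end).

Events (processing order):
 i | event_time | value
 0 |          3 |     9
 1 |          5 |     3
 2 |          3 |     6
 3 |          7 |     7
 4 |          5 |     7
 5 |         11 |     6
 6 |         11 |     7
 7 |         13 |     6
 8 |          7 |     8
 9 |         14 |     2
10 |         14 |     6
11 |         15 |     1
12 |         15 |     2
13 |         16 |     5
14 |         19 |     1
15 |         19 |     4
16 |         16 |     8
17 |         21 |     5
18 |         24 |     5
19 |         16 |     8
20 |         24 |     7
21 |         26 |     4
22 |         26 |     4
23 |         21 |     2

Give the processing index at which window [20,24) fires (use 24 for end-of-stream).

i=0 t=3 v=9: → [0,4); WM=−∞
i=1 t=5 v=3: → [4,8); WM=−∞
i=2 t=3 v=6: → [0,4); WM=4; [0,4) fires=2
i=3 t=7 v=7: → [4,8); WM=4
i=4 t=5 v=7: → [4,8); WM=4
i=5 t=11 v=6: → [8,12); WM=10; [4,8) fires=3
i=6 t=11 v=7: → [8,12); WM=10
i=7 t=13 v=6: → [12,16); WM=10
i=8 t=7 v=8: DROP (t<10-0); WM=12; [8,12) fires=2
i=9 t=14 v=2: → [12,16); WM=12
i=10 t=14 v=6: → [12,16); WM=12
i=11 t=15 v=1: → [12,16); WM=14
i=12 t=15 v=2: → [12,16); WM=14
i=13 t=16 v=5: → [16,20); WM=14
i=14 t=19 v=1: → [16,20); WM=18; [12,16) fires=5
i=15 t=19 v=4: → [16,20); WM=18
i=16 t=16 v=8: DROP (t<18-0); WM=18
i=17 t=21 v=5: → [20,24); WM=20; [16,20) fires=3
i=18 t=24 v=5: → [24,28); WM=20
i=19 t=16 v=8: DROP (t<20-0); WM=20
i=20 t=24 v=7: → [24,28); WM=23
i=21 t=26 v=4: → [24,28); WM=23
i=22 t=26 v=4: → [24,28); WM=23
i=23 t=21 v=2: DROP (t<23-0); WM=25; [20,24) fires=1

23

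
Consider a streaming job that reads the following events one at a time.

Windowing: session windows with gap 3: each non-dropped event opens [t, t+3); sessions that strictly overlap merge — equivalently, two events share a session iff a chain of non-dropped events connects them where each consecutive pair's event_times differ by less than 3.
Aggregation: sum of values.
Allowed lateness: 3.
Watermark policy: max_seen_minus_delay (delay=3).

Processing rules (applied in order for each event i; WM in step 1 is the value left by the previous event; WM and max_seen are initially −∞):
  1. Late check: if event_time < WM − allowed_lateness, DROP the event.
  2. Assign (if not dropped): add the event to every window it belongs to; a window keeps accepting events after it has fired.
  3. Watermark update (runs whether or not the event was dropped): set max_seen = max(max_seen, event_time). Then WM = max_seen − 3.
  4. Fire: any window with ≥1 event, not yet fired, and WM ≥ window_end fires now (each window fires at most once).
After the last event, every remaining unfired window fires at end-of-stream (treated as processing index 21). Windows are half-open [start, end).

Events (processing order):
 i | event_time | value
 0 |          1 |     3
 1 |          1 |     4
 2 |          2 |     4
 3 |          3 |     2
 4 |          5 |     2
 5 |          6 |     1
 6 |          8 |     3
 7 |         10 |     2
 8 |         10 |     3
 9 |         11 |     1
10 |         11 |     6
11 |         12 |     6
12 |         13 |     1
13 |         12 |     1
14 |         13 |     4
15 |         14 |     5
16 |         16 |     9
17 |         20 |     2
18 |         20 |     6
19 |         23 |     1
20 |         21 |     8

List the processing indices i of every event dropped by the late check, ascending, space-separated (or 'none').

i=0 t=1 v=3: → [1,4); WM=-2
i=1 t=1 v=4: → [1,4); WM=-2
i=2 t=2 v=4: → [1,5); WM=-1
i=3 t=3 v=2: → [1,6); WM=0
i=4 t=5 v=2: → [1,8); WM=2
i=5 t=6 v=1: → [1,9); WM=3
i=6 t=8 v=3: → [1,11); WM=5
i=7 t=10 v=2: → [1,13); WM=7
i=8 t=10 v=3: → [1,13); WM=7
i=9 t=11 v=1: → [1,14); WM=8
i=10 t=11 v=6: → [1,14); WM=8
i=11 t=12 v=6: → [1,15); WM=9
i=12 t=13 v=1: → [1,16); WM=10
i=13 t=12 v=1: → [1,16); WM=10
i=14 t=13 v=4: → [1,16); WM=10
i=15 t=14 v=5: → [1,17); WM=11
i=16 t=16 v=9: → [1,19); WM=13
i=17 t=20 v=2: → [20,23); WM=17
i=18 t=20 v=6: → [20,23); WM=17
i=19 t=23 v=1: → [23,26); WM=20
i=20 t=21 v=8: → [20,26); WM=20

none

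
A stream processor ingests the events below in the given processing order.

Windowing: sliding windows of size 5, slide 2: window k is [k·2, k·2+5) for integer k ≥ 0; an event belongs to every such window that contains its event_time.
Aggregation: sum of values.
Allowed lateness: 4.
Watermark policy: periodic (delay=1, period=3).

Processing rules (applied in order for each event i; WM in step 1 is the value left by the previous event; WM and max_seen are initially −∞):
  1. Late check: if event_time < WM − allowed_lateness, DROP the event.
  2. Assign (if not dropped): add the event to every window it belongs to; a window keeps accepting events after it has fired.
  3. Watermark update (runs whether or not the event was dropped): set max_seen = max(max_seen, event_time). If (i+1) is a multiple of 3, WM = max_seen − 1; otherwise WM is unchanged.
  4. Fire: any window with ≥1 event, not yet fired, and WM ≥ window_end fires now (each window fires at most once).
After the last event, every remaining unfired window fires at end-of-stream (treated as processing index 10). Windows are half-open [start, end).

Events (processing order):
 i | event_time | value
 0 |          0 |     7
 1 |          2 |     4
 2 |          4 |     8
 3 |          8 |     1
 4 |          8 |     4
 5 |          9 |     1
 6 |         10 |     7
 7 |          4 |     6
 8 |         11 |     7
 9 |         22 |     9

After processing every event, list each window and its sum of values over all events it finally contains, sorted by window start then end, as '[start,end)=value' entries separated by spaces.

[0,5)=25 [2,7)=18 [4,9)=19 [6,11)=13 [8,13)=20 [10,15)=14 [18,23)=9 [20,25)=9 [22,27)=9

i=0 t=0 v=7: → [0,5); WM=−∞
i=1 t=2 v=4: → [2,7),[0,5); WM=−∞
i=2 t=4 v=8: → [4,9),[2,7),[0,5); WM=3
i=3 t=8 v=1: → [8,13),[6,11),[4,9); WM=3
i=4 t=8 v=4: → [8,13),[6,11),[4,9); WM=3
i=5 t=9 v=1: → [8,13),[6,11); WM=8; [0,5) fires=19 [2,7) fires=12
i=6 t=10 v=7: → [10,15),[8,13),[6,11); WM=8
i=7 t=4 v=6: → [4,9),[2,7),[0,5); WM=8
i=8 t=11 v=7: → [10,15),[8,13); WM=10; [4,9) fires=19
i=9 t=22 v=9: → [22,27),[20,25),[18,23); WM=10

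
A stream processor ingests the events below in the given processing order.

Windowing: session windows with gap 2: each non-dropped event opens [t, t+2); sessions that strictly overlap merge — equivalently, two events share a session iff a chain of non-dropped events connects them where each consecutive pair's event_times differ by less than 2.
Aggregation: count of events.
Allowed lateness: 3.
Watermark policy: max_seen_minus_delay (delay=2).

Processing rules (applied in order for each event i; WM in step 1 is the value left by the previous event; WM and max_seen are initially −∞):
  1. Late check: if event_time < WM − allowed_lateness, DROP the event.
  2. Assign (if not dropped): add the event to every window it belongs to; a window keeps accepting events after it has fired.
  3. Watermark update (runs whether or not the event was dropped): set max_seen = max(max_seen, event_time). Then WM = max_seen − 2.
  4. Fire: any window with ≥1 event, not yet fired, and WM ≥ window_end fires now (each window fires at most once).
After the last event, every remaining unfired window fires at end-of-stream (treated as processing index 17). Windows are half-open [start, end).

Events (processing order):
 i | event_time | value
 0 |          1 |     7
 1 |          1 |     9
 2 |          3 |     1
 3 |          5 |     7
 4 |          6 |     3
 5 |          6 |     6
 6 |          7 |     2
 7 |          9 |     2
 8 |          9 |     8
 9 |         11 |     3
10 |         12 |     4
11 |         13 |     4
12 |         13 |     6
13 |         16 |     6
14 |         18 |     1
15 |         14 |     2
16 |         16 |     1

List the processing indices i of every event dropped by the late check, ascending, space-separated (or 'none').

none

i=0 t=1 v=7: → [1,3); WM=-1
i=1 t=1 v=9: → [1,3); WM=-1
i=2 t=3 v=1: → [3,5); WM=1
i=3 t=5 v=7: → [5,7); WM=3
i=4 t=6 v=3: → [5,8); WM=4
i=5 t=6 v=6: → [5,8); WM=4
i=6 t=7 v=2: → [5,9); WM=5
i=7 t=9 v=2: → [9,11); WM=7
i=8 t=9 v=8: → [9,11); WM=7
i=9 t=11 v=3: → [11,13); WM=9
i=10 t=12 v=4: → [11,14); WM=10
i=11 t=13 v=4: → [11,15); WM=11
i=12 t=13 v=6: → [11,15); WM=11
i=13 t=16 v=6: → [16,18); WM=14
i=14 t=18 v=1: → [18,20); WM=16
i=15 t=14 v=2: → [11,16); WM=16
i=16 t=16 v=1: → [16,18); WM=16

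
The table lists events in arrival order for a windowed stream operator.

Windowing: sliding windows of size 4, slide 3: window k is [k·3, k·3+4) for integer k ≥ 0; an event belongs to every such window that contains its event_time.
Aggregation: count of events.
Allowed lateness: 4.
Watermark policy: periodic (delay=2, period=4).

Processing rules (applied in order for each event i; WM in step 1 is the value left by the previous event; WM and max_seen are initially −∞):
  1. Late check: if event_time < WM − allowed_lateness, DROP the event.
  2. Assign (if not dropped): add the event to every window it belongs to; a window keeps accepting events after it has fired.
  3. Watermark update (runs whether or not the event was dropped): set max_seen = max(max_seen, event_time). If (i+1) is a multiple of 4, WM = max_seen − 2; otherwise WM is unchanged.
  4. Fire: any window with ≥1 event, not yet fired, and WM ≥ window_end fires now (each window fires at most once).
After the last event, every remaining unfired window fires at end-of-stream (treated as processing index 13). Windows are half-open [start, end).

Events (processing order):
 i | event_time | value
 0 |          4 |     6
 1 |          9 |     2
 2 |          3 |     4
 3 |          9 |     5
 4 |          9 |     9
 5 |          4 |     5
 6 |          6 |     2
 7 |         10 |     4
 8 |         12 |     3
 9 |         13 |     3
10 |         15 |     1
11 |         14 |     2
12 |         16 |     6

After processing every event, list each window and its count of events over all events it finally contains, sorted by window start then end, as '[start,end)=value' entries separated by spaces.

i=0 t=4 v=6: → [3,7); WM=−∞
i=1 t=9 v=2: → [9,13),[6,10); WM=−∞
i=2 t=3 v=4: → [3,7),[0,4); WM=−∞
i=3 t=9 v=5: → [9,13),[6,10); WM=7; [0,4) fires=1 [3,7) fires=2
i=4 t=9 v=9: → [9,13),[6,10); WM=7
i=5 t=4 v=5: → [3,7); WM=7
i=6 t=6 v=2: → [6,10),[3,7); WM=7
i=7 t=10 v=4: → [9,13); WM=8
i=8 t=12 v=3: → [12,16),[9,13); WM=8
i=9 t=13 v=3: → [12,16); WM=8
i=10 t=15 v=1: → [15,19),[12,16); WM=8
i=11 t=14 v=2: → [12,16); WM=13; [6,10) fires=4 [9,13) fires=5
i=12 t=16 v=6: → [15,19); WM=13

[0,4)=1 [3,7)=4 [6,10)=4 [9,13)=5 [12,16)=4 [15,19)=2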